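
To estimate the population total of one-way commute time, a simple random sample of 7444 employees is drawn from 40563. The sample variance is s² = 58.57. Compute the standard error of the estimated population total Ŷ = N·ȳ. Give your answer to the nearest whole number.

Var(Ŷ) = N²·Var(ȳ) = N²·(1 − n/N)·s²/n.
f = 7444/40563 = 0.18351700; Var(ȳ) = 0.81648300·58.57/7444 = 0.0064241549.
Var(Ŷ) = 40563² · 0.0064241549 = 1.0570028 × 10^7.
SE(Ŷ) = √(1.0570028 × 10^7) = 3251.

3251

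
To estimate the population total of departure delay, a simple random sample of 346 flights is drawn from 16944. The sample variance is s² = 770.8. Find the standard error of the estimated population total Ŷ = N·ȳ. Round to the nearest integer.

Var(Ŷ) = N²·Var(ȳ) = N²·(1 − n/N)·s²/n.
f = 346/16944 = 0.02042021; Var(ȳ) = 0.97957979·770.8/346 = 2.1822546.
Var(Ŷ) = 16944² · 2.1822546 = 6.2652341 × 10^8.
SE(Ŷ) = √(6.2652341 × 10^8) = 25030.

25030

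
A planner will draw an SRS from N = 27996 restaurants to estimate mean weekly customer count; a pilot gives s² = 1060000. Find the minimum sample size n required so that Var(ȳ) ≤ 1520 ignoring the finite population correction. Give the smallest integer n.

698

Without fpc, n₀ = s²/D = 1060000/1520 = 697.3684.
Rounding up, n = 698.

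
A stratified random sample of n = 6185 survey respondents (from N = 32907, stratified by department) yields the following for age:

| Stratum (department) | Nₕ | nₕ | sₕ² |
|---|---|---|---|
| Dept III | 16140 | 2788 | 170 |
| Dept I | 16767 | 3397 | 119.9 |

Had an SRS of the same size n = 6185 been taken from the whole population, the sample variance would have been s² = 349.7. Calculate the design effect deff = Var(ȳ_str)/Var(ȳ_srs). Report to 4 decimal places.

0.4234

Var(ȳ_str) = Σ Wₕ²(1−fₕ)sₕ²/nₕ with Wₕ = Nₕ/32907:
  Dept III: (16140/32907)²·(1−2788/16140)·170/2788 = 0.012134711
  Dept I: (16767/32907)²·(1−3397/16767)·119.9/3397 = 0.0073069111
  → Var(ȳ_str) = 0.019441622.
Var(ȳ_srs) = (1 − 6185/32907)·349.7/6185 = 0.045913098.
deff = 0.019441622 / 0.045913098 = 0.4234.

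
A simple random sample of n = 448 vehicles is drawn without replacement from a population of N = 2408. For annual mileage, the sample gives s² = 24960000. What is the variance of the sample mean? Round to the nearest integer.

45349

Under SRS without replacement, Var(ȳ) = (1 − f)·s²/n with f = n/N = 448/2408 = 0.18604651.
Var(ȳ) = (1 − 0.18604651)·24960000/448 = 0.81395349·55714.286 = 45348.837.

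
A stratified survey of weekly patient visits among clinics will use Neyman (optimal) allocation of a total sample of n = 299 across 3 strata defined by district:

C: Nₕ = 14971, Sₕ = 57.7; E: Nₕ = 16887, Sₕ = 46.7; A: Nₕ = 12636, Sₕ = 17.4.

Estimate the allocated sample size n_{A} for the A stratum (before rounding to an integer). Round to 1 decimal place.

35.1

Neyman allocation: nₕ = n·NₕSₕ / Σⱼ NⱼSⱼ.
Σ NⱼSⱼ = 14971·57.7 + 16887·46.7 + 12636·17.4 = 1.872316 × 10^6.
n_{A} = 299·12636·17.4 / (1.872316 × 10^6) = 35.1.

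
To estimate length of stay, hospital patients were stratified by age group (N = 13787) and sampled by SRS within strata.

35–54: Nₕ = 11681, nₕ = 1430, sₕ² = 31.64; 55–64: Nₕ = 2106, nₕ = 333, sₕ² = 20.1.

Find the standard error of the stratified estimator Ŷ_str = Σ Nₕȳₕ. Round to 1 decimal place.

Var(Ŷ_str) = Σₕ Nₕ²(1 − fₕ)sₕ²/nₕ.
35–54: 11681²·(1 − 1430/11681)·31.64/1430 = 2.6493949 × 10^6.
55–64: 2106²·(1 − 333/2106)·20.1/333 = 225381.84.
Sum = 2.8747767 × 10^6.
SE = √(2.8747767 × 10^6) = 1695.5.

1695.5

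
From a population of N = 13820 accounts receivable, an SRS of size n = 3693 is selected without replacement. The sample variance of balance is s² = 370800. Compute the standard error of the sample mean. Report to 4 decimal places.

8.5776

Under SRS without replacement, Var(ȳ) = (1 − f)·s²/n with f = n/N = 3693/13820 = 0.26722142.
Var(ȳ) = (1 − 0.26722142)·370800/3693 = 0.73277858·100.40617 = 73.575494.
SE(ȳ) = √(73.575494) = 8.5776.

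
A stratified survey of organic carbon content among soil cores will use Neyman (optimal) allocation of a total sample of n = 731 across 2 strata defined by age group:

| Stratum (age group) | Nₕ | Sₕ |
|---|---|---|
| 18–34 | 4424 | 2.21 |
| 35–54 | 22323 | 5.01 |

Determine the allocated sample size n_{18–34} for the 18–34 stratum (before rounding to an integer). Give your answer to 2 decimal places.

Neyman allocation: nₕ = n·NₕSₕ / Σⱼ NⱼSⱼ.
Σ NⱼSⱼ = 4424·2.21 + 22323·5.01 = 121615.27.
n_{18–34} = 731·4424·2.21 / 121615.27 = 58.77.

58.77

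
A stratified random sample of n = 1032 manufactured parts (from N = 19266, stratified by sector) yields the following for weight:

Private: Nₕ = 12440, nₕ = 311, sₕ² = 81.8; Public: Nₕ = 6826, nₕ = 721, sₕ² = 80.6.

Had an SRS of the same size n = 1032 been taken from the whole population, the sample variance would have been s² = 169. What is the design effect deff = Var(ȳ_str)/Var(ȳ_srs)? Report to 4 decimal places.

Var(ȳ_str) = Σ Wₕ²(1−fₕ)sₕ²/nₕ with Wₕ = Nₕ/19266:
  Private: (12440/19266)²·(1−311/12440)·81.8/311 = 0.10691907
  Public: (6826/19266)²·(1−721/6826)·80.6/721 = 0.012550719
  → Var(ȳ_str) = 0.11946979.
Var(ȳ_srs) = (1 − 1032/19266)·169/1032 = 0.15498776.
deff = 0.11946979 / 0.15498776 = 0.7708.

0.7708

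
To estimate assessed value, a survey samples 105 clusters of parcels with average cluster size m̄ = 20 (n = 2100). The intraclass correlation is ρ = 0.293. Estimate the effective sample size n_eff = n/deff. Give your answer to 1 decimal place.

319.8

deff = 1 + (20 − 1)·0.293 = 1 + 5.567 = 6.567.
n_eff = 2100 / 6.567 = 319.8.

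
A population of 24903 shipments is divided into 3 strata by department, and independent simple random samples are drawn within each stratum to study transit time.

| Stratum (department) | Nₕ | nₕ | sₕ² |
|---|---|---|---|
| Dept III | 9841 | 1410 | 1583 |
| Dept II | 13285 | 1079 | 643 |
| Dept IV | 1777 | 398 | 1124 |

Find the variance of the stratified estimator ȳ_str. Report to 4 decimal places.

0.3172

Var(ȳ_str) = Σₕ Wₕ²(1 − fₕ)sₕ²/nₕ with Wₕ = Nₕ/N, N = 24903.
Dept III: Wₕ = 0.39517327; term = 0.39517327²·(1 − 0.14327812)·1583/1410 = 0.15020237.
Dept II: Wₕ = 0.53346986; term = 0.53346986²·(1 − 0.08121942)·643/1079 = 0.15581925.
Dept IV: Wₕ = 0.07135686; term = 0.07135686²·(1 − 0.22397299)·1124/398 = 0.011159162.
Sum = 0.31718078.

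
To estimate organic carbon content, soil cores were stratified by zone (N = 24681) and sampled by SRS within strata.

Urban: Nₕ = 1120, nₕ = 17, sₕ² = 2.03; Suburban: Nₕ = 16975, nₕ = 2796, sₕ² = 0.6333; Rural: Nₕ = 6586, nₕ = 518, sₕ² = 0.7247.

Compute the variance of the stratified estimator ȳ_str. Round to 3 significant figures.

4.23 × 10^-4

Var(ȳ_str) = Σₕ Wₕ²(1 − fₕ)sₕ²/nₕ with Wₕ = Nₕ/N, N = 24681.
Urban: Wₕ = 0.04537904; term = 0.04537904²·(1 − 0.01517857)·2.03/17 = 2.421671 × 10^-4.
Suburban: Wₕ = 0.68777602; term = 0.68777602²·(1 − 0.16471281)·0.6333/2796 = 8.9495707 × 10^-5.
Rural: Wₕ = 0.26684494; term = 0.26684494²·(1 − 0.07865169)·0.7247/518 = 9.1784701 × 10^-5.
Sum = 4.2344751 × 10^-4.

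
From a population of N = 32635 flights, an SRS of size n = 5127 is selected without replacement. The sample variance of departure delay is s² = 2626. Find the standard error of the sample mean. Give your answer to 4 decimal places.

0.6571

Under SRS without replacement, Var(ȳ) = (1 − f)·s²/n with f = n/N = 5127/32635 = 0.15710127.
Var(ȳ) = (1 − 0.15710127)·2626/5127 = 0.84289873·0.51219036 = 0.43172461.
SE(ȳ) = √(0.43172461) = 0.6571.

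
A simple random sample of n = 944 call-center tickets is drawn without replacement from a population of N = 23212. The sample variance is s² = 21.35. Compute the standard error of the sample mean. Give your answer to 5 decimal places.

Under SRS without replacement, Var(ȳ) = (1 − f)·s²/n with f = n/N = 944/23212 = 0.04066862.
Var(ȳ) = (1 − 0.04066862)·21.35/944 = 0.95933138·0.022616525 = 0.021696743.
SE(ȳ) = √(0.021696743) = 0.14730.

0.14730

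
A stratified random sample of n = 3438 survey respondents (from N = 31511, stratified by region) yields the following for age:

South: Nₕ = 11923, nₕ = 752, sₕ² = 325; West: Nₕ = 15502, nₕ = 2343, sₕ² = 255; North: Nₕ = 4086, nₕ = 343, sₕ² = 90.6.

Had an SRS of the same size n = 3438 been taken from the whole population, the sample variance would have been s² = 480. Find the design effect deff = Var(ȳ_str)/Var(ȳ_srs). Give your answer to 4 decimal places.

0.6785

Var(ȳ_str) = Σ Wₕ²(1−fₕ)sₕ²/nₕ with Wₕ = Nₕ/31511:
  South: (11923/31511)²·(1−752/11923)·325/752 = 0.057972062
  West: (15502/31511)²·(1−2343/15502)·255/2343 = 0.022359091
  North: (4086/31511)²·(1−343/4086)·90.6/343 = 0.0040684398
  → Var(ȳ_str) = 0.084399593.
Var(ȳ_srs) = (1 − 3438/31511)·480/3438 = 0.12438328.
deff = 0.084399593 / 0.12438328 = 0.6785.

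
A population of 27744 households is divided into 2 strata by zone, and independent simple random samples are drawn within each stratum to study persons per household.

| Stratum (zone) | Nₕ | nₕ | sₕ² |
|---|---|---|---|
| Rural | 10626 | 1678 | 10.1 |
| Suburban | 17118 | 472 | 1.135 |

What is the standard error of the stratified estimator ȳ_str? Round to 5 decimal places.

0.04042

Var(ȳ_str) = Σₕ Wₕ²(1 − fₕ)sₕ²/nₕ with Wₕ = Nₕ/N, N = 27744.
Rural: Wₕ = 0.38300173; term = 0.38300173²·(1 − 0.15791455)·10.1/1678 = 7.4351041 × 10^-4.
Suburban: Wₕ = 0.61699827; term = 0.61699827²·(1 − 0.02757331)·1.135/472 = 8.9018162 × 10^-4.
Sum = 0.001633692.
SE = √(0.001633692) = 0.04042.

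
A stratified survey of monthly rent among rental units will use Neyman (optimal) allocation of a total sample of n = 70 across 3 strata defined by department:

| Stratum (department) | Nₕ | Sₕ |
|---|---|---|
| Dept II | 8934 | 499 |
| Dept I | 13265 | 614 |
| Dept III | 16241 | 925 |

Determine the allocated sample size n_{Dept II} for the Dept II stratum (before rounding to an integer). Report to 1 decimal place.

Neyman allocation: nₕ = n·NₕSₕ / Σⱼ NⱼSⱼ.
Σ NⱼSⱼ = 8934·499 + 13265·614 + 16241·925 = 2.7625701 × 10^7.
n_{Dept II} = 70·8934·499 / (2.7625701 × 10^7) = 11.3.

11.3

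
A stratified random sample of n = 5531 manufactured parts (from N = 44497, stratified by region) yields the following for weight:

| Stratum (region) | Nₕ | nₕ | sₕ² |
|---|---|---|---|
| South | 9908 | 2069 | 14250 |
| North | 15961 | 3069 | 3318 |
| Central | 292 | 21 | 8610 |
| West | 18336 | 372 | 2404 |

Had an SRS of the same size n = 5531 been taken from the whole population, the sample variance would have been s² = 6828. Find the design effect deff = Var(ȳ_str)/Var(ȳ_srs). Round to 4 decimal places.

1.3635

Var(ȳ_str) = Σ Wₕ²(1−fₕ)sₕ²/nₕ with Wₕ = Nₕ/44497:
  South: (9908/44497)²·(1−2069/9908)·14250/2069 = 0.27017152
  North: (15961/44497)²·(1−3069/15961)·3318/3069 = 0.11235656
  Central: (292/44497)²·(1−21/292)·8610/21 = 0.01638606
  West: (18336/44497)²·(1−372/18336)·2404/372 = 1.0750724
  → Var(ȳ_str) = 1.4739865.
Var(ȳ_srs) = (1 − 5531/44497)·6828/5531 = 1.0810479.
deff = 1.4739865 / 1.0810479 = 1.3635.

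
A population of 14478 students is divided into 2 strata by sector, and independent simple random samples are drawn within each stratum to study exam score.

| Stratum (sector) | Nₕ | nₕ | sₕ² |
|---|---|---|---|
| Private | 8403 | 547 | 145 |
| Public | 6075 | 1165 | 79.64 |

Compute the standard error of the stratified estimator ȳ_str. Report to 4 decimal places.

Var(ȳ_str) = Σₕ Wₕ²(1 − fₕ)sₕ²/nₕ with Wₕ = Nₕ/N, N = 14478.
Private: Wₕ = 0.58039785; term = 0.58039785²·(1 − 0.06509580)·145/547 = 0.083483254.
Public: Wₕ = 0.41960215; term = 0.41960215²·(1 − 0.19176955)·79.64/1165 = 0.0097278296.
Sum = 0.093211084.
SE = √(0.093211084) = 0.3053.

0.3053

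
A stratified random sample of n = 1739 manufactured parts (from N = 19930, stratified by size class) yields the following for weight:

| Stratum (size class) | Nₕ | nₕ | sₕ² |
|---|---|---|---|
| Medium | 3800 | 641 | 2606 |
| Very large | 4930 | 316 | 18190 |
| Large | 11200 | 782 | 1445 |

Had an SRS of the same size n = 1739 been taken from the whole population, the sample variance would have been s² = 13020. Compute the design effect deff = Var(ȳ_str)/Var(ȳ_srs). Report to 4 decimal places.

0.5798

Var(ȳ_str) = Σ Wₕ²(1−fₕ)sₕ²/nₕ with Wₕ = Nₕ/19930:
  Medium: (3800/19930)²·(1−641/3800)·2606/641 = 0.12286693
  Very large: (4930/19930)²·(1−316/4930)·18190/316 = 3.2965186
  Large: (11200/19930)²·(1−782/11200)·1445/782 = 0.54281129
  → Var(ȳ_str) = 3.9621968.
Var(ȳ_srs) = (1 − 1739/19930)·13020/1739 = 6.833775.
deff = 3.9621968 / 6.833775 = 0.5798.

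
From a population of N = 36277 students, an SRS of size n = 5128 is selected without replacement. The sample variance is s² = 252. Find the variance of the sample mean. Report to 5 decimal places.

0.04220

Under SRS without replacement, Var(ȳ) = (1 − f)·s²/n with f = n/N = 5128/36277 = 0.14135678.
Var(ȳ) = (1 − 0.14135678)·252/5128 = 0.85864322·0.049141966 = 0.042195416.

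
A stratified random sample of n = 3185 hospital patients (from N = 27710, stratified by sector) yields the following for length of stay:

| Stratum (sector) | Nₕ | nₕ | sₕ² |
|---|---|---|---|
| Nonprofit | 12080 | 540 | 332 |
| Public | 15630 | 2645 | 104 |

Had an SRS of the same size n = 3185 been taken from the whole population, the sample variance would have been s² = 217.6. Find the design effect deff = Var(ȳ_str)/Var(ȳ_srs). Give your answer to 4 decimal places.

Var(ȳ_str) = Σ Wₕ²(1−fₕ)sₕ²/nₕ with Wₕ = Nₕ/27710:
  Nonprofit: (12080/27710)²·(1−540/12080)·332/540 = 0.11162051
  Public: (15630/27710)²·(1−2645/15630)·104/2645 = 0.010392871
  → Var(ȳ_str) = 0.12201338.
Var(ȳ_srs) = (1 − 3185/27710)·217.6/3185 = 0.06046749.
deff = 0.12201338 / 0.06046749 = 2.0178.

2.0178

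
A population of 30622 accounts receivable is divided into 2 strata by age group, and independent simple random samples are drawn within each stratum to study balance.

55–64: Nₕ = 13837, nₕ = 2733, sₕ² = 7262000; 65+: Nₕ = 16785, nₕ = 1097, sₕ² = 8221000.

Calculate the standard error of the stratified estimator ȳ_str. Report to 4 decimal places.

Var(ȳ_str) = Σₕ Wₕ²(1 − fₕ)sₕ²/nₕ with Wₕ = Nₕ/N, N = 30622.
55–64: Wₕ = 0.45186467; term = 0.45186467²·(1 − 0.19751391)·7262000/2733 = 435.38243.
65+: Wₕ = 0.54813533; term = 0.54813533²·(1 − 0.06535597)·8221000/1097 = 2104.456.
Sum = 2539.8384.
SE = √(2539.8384) = 50.3968.

50.3968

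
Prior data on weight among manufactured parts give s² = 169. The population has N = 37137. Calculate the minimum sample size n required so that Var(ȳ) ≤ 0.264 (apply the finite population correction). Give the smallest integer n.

Without fpc, n₀ = s²/D = 169/0.264 = 640.1515.
With fpc, (1 − n/N)·s²/n ≤ D requires n ≥ n₀/(1 + n₀/N) = 640.1515/(1 + 640.1515/37137) = 629.3038.
Rounding up, n = 630.

630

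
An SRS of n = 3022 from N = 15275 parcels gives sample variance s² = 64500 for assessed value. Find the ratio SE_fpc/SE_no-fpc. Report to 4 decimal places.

0.8956

f = n/N = 3022/15275 = 0.19783961.
SE_no-fpc = √(s²/n) = 4.6199006; SE_fpc = √((1−f)s²/n) = 4.1377404.
Ratio = √(1−f) = 0.89563407.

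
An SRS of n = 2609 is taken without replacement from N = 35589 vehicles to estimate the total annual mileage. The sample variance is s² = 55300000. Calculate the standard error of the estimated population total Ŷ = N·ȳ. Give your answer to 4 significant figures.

Var(Ŷ) = N²·Var(ȳ) = N²·(1 − n/N)·s²/n.
f = 2609/35589 = 0.07330917; Var(ȳ) = 0.92669083·55300000/2609 = 19642.01.
Var(Ŷ) = 35589² · 19642.01 = 2.4878117 × 10^13.
SE(Ŷ) = √(2.4878117 × 10^13) = 4.988 × 10^6.

4.988 × 10^6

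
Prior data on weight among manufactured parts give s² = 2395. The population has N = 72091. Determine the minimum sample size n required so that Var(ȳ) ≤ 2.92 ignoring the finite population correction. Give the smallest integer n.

821

Without fpc, n₀ = s²/D = 2395/2.92 = 820.2055.
Rounding up, n = 821.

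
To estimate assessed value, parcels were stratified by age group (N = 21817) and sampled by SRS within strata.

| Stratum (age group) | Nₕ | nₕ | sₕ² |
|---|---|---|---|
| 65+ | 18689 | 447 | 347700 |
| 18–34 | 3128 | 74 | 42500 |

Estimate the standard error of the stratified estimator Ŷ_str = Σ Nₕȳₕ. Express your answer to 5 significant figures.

520260

Var(Ŷ_str) = Σₕ Nₕ²(1 − fₕ)sₕ²/nₕ.
65+: 18689²·(1 − 447/18689)·347700/447 = 2.6518911 × 10^11.
18–34: 3128²·(1 − 74/3128)·42500/74 = 5.4864697 × 10^9.
Sum = 2.7067558 × 10^11.
SE = √(2.7067558 × 10^11) = 520260.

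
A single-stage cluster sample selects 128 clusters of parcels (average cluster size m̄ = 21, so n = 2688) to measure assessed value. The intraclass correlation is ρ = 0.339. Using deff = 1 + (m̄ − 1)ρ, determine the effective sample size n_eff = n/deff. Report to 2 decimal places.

deff = 1 + (21 − 1)·0.339 = 1 + 6.78 = 7.78.
n_eff = 2688 / 7.78 = 345.50.

345.50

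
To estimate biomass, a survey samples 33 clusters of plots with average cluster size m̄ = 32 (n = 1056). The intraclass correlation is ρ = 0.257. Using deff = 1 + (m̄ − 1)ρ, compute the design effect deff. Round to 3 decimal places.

8.967

deff = 1 + (32 − 1)·0.257 = 1 + 7.967 = 8.967.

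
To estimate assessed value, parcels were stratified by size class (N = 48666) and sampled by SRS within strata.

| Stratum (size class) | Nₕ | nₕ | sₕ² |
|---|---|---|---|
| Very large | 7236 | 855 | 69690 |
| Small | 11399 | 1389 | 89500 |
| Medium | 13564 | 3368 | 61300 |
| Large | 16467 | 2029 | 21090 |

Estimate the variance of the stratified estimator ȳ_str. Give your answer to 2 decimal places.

6.80

Var(ȳ_str) = Σₕ Wₕ²(1 − fₕ)sₕ²/nₕ with Wₕ = Nₕ/N, N = 48666.
Very large: Wₕ = 0.14868697; term = 0.14868697²·(1 − 0.11815920)·69690/855 = 1.5890602.
Small: Wₕ = 0.23422924; term = 0.23422924²·(1 − 0.12185279)·89500/1389 = 3.1043474.
Medium: Wₕ = 0.27871615; term = 0.27871615²·(1 − 0.24830434)·61300/3368 = 1.0628077.
Large: Wₕ = 0.33836765; term = 0.33836765²·(1 − 0.12321613)·21090/2029 = 1.0434334.
Sum = 6.7996487.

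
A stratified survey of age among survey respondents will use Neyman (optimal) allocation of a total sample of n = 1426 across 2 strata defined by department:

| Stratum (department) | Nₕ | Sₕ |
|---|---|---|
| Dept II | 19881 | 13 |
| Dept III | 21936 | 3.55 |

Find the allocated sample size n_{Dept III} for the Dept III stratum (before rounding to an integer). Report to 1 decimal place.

Neyman allocation: nₕ = n·NₕSₕ / Σⱼ NⱼSⱼ.
Σ NⱼSⱼ = 19881·13 + 21936·3.55 = 336325.8.
n_{Dept III} = 1426·21936·3.55 / 336325.8 = 330.2.

330.2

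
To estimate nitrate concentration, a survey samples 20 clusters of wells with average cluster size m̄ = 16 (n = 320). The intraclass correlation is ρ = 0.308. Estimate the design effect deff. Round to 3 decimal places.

5.620

deff = 1 + (16 − 1)·0.308 = 1 + 4.62 = 5.62.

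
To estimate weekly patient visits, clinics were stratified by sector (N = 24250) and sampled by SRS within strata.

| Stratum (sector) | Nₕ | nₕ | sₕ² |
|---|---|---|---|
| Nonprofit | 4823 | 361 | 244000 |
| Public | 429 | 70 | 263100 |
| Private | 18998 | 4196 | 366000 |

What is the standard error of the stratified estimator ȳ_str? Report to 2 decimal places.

Var(ȳ_str) = Σₕ Wₕ²(1 − fₕ)sₕ²/nₕ with Wₕ = Nₕ/N, N = 24250.
Nonprofit: Wₕ = 0.19888660; term = 0.19888660²·(1 − 0.07484968)·244000/361 = 24.734661.
Public: Wₕ = 0.01769072; term = 0.01769072²·(1 − 0.16317016)·263100/70 = 0.98435344.
Private: Wₕ = 0.78342268; term = 0.78342268²·(1 − 0.22086535)·366000/4196 = 41.710981.
Sum = 67.429995.
SE = √(67.429995) = 8.21.

8.21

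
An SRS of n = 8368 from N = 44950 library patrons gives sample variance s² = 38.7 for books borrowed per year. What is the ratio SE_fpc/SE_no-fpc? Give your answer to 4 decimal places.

0.9021

f = n/N = 8368/44950 = 0.18616240.
SE_no-fpc = √(s²/n) = 0.068005595; SE_fpc = √((1−f)s²/n) = 0.061349852.
Ratio = √(1−f) = 0.90212948.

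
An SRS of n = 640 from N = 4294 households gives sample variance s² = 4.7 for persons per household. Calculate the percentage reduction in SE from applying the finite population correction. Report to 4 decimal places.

f = n/N = 640/4294 = 0.14904518.
SE_no-fpc = √(s²/n) = 0.085695683; SE_fpc = √((1−f)s²/n) = 0.079051878.
Ratio = √(1−f) = 0.92247212. Reduction = 100·(1 − 0.92247212) = 7.7528%.

7.7528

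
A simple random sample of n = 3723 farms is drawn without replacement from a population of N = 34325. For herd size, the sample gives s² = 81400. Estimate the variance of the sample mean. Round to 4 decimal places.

Under SRS without replacement, Var(ȳ) = (1 − f)·s²/n with f = n/N = 3723/34325 = 0.10846322.
Var(ȳ) = (1 − 0.10846322)·81400/3723 = 0.89153678·21.864088 = 19.492639.

19.4926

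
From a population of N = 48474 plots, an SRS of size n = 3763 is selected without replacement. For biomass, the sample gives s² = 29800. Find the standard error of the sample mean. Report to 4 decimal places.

2.7027

Under SRS without replacement, Var(ȳ) = (1 − f)·s²/n with f = n/N = 3763/48474 = 0.07762924.
Var(ȳ) = (1 − 0.07762924)·29800/3763 = 0.92237076·7.9192134 = 7.3044508.
SE(ȳ) = √(7.3044508) = 2.7027.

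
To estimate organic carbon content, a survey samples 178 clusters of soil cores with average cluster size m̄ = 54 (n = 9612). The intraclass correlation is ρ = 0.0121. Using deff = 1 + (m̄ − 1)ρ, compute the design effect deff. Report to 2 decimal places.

deff = 1 + (54 − 1)·0.0121 = 1 + 0.6413 = 1.6413.

1.64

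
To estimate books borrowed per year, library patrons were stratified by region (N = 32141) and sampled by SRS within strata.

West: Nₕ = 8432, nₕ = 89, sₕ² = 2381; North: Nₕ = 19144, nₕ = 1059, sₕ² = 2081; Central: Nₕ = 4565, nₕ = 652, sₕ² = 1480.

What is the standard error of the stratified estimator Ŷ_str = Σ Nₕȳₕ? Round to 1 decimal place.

Var(Ŷ_str) = Σₕ Nₕ²(1 − fₕ)sₕ²/nₕ.
West: 8432²·(1 − 89/8432)·2381/89 = 1.8820113 × 10^9.
North: 19144²·(1 − 1059/19144)·2081/1059 = 6.8034206 × 10^8.
Central: 4565²·(1 − 652/4565)·1480/652 = 4.0547562 × 10^7.
Sum = 2.6029009 × 10^9.
SE = √(2.6029009 × 10^9) = 51018.6.

51018.6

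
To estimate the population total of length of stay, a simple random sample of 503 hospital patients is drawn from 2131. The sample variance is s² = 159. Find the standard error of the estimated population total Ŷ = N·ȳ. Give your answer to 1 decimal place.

1047.2

Var(Ŷ) = N²·Var(ȳ) = N²·(1 − n/N)·s²/n.
f = 503/2131 = 0.23603942; Var(ȳ) = 0.76396058·159/503 = 0.24149052.
Var(Ŷ) = 2131² · 0.24149052 = 1.0966473 × 10^6.
SE(Ŷ) = √(1.0966473 × 10^6) = 1047.2.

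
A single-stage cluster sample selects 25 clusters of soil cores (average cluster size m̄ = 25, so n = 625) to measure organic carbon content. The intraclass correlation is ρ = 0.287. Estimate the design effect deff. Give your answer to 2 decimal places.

7.89

deff = 1 + (25 − 1)·0.287 = 1 + 6.888 = 7.888.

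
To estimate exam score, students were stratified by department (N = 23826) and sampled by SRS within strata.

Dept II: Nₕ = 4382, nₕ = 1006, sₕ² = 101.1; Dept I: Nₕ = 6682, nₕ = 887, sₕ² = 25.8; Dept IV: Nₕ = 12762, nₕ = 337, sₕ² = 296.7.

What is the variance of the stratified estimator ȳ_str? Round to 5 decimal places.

0.25053

Var(ȳ_str) = Σₕ Wₕ²(1 − fₕ)sₕ²/nₕ with Wₕ = Nₕ/N, N = 23826.
Dept II: Wₕ = 0.18391673; term = 0.18391673²·(1 − 0.22957554)·101.1/1006 = 0.002618941.
Dept I: Wₕ = 0.28044993; term = 0.28044993²·(1 − 0.13274469)·25.8/887 = 0.0019840551.
Dept IV: Wₕ = 0.53563334; term = 0.53563334²·(1 − 0.02640652)·296.7/337 = 0.24592377.
Sum = 0.25052677.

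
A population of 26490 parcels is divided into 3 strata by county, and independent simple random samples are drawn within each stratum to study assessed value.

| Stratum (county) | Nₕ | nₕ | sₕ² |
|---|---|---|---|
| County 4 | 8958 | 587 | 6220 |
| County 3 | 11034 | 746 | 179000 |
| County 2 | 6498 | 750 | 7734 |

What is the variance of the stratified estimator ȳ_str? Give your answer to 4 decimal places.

Var(ȳ_str) = Σₕ Wₕ²(1 − fₕ)sₕ²/nₕ with Wₕ = Nₕ/N, N = 26490.
County 4: Wₕ = 0.33816535; term = 0.33816535²·(1 − 0.06552802)·6220/587 = 1.1323398.
County 3: Wₕ = 0.41653454; term = 0.41653454²·(1 − 0.06760921)·179000/746 = 38.816308.
County 2: Wₕ = 0.24530011; term = 0.24530011²·(1 − 0.11542013)·7734/750 = 0.54887753.
Sum = 40.497525.

40.4975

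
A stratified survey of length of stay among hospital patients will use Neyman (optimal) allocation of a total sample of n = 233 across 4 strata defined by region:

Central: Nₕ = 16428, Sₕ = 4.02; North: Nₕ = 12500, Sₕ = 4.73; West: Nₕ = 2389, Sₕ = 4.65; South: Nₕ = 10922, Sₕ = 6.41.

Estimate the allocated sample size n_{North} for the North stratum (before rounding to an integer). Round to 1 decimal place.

66.8

Neyman allocation: nₕ = n·NₕSₕ / Σⱼ NⱼSⱼ.
Σ NⱼSⱼ = 16428·4.02 + 12500·4.73 + 2389·4.65 + 10922·6.41 = 206284.43.
n_{North} = 233·12500·4.73 / 206284.43 = 66.8.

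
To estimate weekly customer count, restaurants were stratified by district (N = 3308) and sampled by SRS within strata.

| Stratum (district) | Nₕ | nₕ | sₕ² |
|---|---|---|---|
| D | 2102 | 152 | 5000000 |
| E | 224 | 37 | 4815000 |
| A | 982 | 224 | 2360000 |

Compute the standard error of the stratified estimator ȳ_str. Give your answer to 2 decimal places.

116.35

Var(ȳ_str) = Σₕ Wₕ²(1 − fₕ)sₕ²/nₕ with Wₕ = Nₕ/N, N = 3308.
D: Wₕ = 0.63542926; term = 0.63542926²·(1 − 0.07231208)·5000000/152 = 12321.476.
E: Wₕ = 0.06771463; term = 0.06771463²·(1 − 0.16517857)·4815000/37 = 498.14203.
A: Wₕ = 0.29685611; term = 0.29685611²·(1 − 0.22810591)·2360000/224 = 716.66084.
Sum = 13536.279.
SE = √(13536.279) = 116.35.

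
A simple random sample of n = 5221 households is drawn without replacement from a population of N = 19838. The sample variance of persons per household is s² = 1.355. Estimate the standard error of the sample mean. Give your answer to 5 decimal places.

0.01383

Under SRS without replacement, Var(ȳ) = (1 − f)·s²/n with f = n/N = 5221/19838 = 0.26318177.
Var(ȳ) = (1 − 0.26318177)·1.355/5221 = 0.73681823·2.5952883 × 10^-4 = 1.9122557 × 10^-4.
SE(ȳ) = √(1.9122557 × 10^-4) = 0.01383.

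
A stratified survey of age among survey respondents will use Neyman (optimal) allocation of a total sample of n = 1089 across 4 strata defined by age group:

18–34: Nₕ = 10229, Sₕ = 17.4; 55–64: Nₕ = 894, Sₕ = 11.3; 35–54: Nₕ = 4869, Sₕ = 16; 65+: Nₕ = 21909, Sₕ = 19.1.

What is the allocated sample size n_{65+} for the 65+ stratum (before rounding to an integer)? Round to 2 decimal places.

665.79

Neyman allocation: nₕ = n·NₕSₕ / Σⱼ NⱼSⱼ.
Σ NⱼSⱼ = 10229·17.4 + 894·11.3 + 4869·16 + 21909·19.1 = 684452.7.
n_{65+} = 1089·21909·19.1 / 684452.7 = 665.79.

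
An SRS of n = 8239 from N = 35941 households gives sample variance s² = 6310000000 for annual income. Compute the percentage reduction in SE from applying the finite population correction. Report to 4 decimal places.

f = n/N = 8239/35941 = 0.22923680.
SE_no-fpc = √(s²/n) = 875.13979; SE_fpc = √((1−f)s²/n) = 768.31252.
Ratio = √(1−f) = 0.87793120. Reduction = 100·(1 − 0.87793120) = 12.2069%.

12.2069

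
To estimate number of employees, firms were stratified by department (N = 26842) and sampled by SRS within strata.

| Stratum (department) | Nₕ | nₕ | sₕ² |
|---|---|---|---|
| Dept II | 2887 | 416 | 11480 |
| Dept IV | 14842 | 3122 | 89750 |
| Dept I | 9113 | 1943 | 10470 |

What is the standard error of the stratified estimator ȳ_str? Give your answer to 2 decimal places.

2.78

Var(ȳ_str) = Σₕ Wₕ²(1 − fₕ)sₕ²/nₕ with Wₕ = Nₕ/N, N = 26842.
Dept II: Wₕ = 0.10755532; term = 0.10755532²·(1 − 0.14409422)·11480/416 = 0.27323627.
Dept IV: Wₕ = 0.55293942; term = 0.55293942²·(1 − 0.21034901)·89750/3122 = 6.9405175.
Dept I: Wₕ = 0.33950525; term = 0.33950525²·(1 − 0.21321190)·10470/1943 = 0.48868011.
Sum = 7.7024339.
SE = √(7.7024339) = 2.78.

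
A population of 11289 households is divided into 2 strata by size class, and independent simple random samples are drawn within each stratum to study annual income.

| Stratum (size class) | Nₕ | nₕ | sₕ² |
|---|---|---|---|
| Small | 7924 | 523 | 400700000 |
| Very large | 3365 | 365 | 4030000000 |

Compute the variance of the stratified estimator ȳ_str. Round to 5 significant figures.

Var(ȳ_str) = Σₕ Wₕ²(1 − fₕ)sₕ²/nₕ with Wₕ = Nₕ/N, N = 11289.
Small: Wₕ = 0.70192223; term = 0.70192223²·(1 − 0.06600202)·400700000/523 = 352566.93.
Very large: Wₕ = 0.29807777; term = 0.29807777²·(1 − 0.10846954)·4030000000/365 = 874596.15.
Sum = 1.2271631 × 10^6.

1.2272 × 10^6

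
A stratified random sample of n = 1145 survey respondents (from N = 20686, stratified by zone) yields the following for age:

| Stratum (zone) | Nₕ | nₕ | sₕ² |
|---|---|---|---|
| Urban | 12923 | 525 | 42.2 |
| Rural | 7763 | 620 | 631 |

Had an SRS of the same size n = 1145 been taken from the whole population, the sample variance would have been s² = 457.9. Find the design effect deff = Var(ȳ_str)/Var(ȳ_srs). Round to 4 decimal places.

0.4288

Var(ȳ_str) = Σ Wₕ²(1−fₕ)sₕ²/nₕ with Wₕ = Nₕ/20686:
  Urban: (12923/20686)²·(1−525/12923)·42.2/525 = 0.030096437
  Rural: (7763/20686)²·(1−620/7763)·631/620 = 0.13188484
  → Var(ȳ_str) = 0.16198128.
Var(ȳ_srs) = (1 − 1145/20686)·457.9/1145 = 0.37777692.
deff = 0.16198128 / 0.37777692 = 0.4288.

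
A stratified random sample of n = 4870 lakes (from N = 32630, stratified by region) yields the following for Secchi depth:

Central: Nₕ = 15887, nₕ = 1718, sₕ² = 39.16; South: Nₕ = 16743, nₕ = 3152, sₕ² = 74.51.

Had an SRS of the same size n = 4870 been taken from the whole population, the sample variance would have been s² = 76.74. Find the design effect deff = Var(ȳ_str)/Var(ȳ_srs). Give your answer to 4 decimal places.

0.7363

Var(ȳ_str) = Σ Wₕ²(1−fₕ)sₕ²/nₕ with Wₕ = Nₕ/32630:
  Central: (15887/32630)²·(1−1718/15887)·39.16/1718 = 0.0048191059
  South: (16743/32630)²·(1−3152/16743)·74.51/3152 = 0.0050521809
  → Var(ȳ_str) = 0.0098712868.
Var(ȳ_srs) = (1 − 4870/32630)·76.74/4870 = 0.013405877.
deff = 0.0098712868 / 0.013405877 = 0.7363.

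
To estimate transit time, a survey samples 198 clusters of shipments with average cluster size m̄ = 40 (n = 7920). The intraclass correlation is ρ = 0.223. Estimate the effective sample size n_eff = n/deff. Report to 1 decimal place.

816.7

deff = 1 + (40 − 1)·0.223 = 1 + 8.697 = 9.697.
n_eff = 7920 / 9.697 = 816.7.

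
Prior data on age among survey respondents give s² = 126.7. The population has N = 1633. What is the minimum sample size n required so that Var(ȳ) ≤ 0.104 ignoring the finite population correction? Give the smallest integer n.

Without fpc, n₀ = s²/D = 126.7/0.104 = 1218.2692.
Rounding up, n = 1219.

1219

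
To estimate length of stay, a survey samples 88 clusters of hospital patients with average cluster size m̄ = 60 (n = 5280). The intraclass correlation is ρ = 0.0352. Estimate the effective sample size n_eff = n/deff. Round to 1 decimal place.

1716.1

deff = 1 + (60 − 1)·0.0352 = 1 + 2.0768 = 3.0768.
n_eff = 5280 / 3.0768 = 1716.1.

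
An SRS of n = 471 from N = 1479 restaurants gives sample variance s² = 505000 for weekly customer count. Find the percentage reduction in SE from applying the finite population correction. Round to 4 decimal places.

17.4445

f = n/N = 471/1479 = 0.31845842.
SE_no-fpc = √(s²/n) = 32.744264; SE_fpc = √((1−f)s²/n) = 27.032201.
Ratio = √(1−f) = 0.82555532. Reduction = 100·(1 − 0.82555532) = 17.4445%.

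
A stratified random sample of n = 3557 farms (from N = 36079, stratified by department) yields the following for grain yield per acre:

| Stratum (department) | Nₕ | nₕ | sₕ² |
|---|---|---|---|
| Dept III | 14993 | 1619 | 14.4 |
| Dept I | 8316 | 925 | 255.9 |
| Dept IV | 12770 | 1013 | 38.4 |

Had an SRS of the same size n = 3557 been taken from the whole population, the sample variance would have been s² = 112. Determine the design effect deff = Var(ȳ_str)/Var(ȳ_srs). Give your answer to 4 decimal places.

Var(ȳ_str) = Σ Wₕ²(1−fₕ)sₕ²/nₕ with Wₕ = Nₕ/36079:
  Dept III: (14993/36079)²·(1−1619/14993)·14.4/1619 = 0.0013701134
  Dept I: (8316/36079)²·(1−925/8316)·255.9/925 = 0.013062829
  Dept IV: (12770/36079)²·(1−1013/12770)·38.4/1013 = 0.0043722019
  → Var(ȳ_str) = 0.018805144.
Var(ȳ_srs) = (1 − 3557/36079)·112/3557 = 0.028382909.
deff = 0.018805144 / 0.028382909 = 0.6626.

0.6626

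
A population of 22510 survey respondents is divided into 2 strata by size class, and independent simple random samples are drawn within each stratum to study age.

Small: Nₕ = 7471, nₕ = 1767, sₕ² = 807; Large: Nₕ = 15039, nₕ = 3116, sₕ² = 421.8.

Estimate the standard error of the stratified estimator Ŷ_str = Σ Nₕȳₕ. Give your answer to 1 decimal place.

6613.2

Var(Ŷ_str) = Σₕ Nₕ²(1 − fₕ)sₕ²/nₕ.
Small: 7471²·(1 − 1767/7471)·807/1767 = 1.9462348 × 10^7.
Large: 15039²·(1 − 3116/15039)·421.8/3116 = 2.4272451 × 10^7.
Sum = 4.3734799 × 10^7.
SE = √(4.3734799 × 10^7) = 6613.2.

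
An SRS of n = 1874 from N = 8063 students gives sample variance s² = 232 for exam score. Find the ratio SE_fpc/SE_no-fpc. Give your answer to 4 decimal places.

0.8761

f = n/N = 1874/8063 = 0.23241969.
SE_no-fpc = √(s²/n) = 0.35185133; SE_fpc = √((1−f)s²/n) = 0.30826279.
Ratio = √(1−f) = 0.87611660.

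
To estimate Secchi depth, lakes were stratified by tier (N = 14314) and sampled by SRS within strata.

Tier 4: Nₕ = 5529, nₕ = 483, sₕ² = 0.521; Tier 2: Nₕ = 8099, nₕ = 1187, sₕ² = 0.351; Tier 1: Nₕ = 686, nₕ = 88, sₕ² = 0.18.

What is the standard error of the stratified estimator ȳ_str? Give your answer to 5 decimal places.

0.01522

Var(ȳ_str) = Σₕ Wₕ²(1 − fₕ)sₕ²/nₕ with Wₕ = Nₕ/N, N = 14314.
Tier 4: Wₕ = 0.38626519; term = 0.38626519²·(1 − 0.08735757)·0.521/483 = 1.4687991 × 10^-4.
Tier 2: Wₕ = 0.56580970; term = 0.56580970²·(1 − 0.14656130)·0.351/1187 = 8.0792212 × 10^-5.
Tier 1: Wₕ = 0.04792511; term = 0.04792511²·(1 − 0.12827988)·0.18/88 = 4.0953696 × 10^-6.
Sum = 2.3176749 × 10^-4.
SE = √(2.3176749 × 10^-4) = 0.01522.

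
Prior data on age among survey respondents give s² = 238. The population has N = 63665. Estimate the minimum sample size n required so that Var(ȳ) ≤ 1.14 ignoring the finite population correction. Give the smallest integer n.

Without fpc, n₀ = s²/D = 238/1.14 = 208.7719.
Rounding up, n = 209.

209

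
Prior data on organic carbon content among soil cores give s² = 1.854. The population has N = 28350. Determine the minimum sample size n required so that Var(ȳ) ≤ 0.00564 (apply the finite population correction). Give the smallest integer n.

Without fpc, n₀ = s²/D = 1.854/0.00564 = 328.7234.
With fpc, (1 − n/N)·s²/n ≤ D requires n ≥ n₀/(1 + n₀/N) = 328.7234/(1 + 328.7234/28350) = 324.9555.
Rounding up, n = 325.

325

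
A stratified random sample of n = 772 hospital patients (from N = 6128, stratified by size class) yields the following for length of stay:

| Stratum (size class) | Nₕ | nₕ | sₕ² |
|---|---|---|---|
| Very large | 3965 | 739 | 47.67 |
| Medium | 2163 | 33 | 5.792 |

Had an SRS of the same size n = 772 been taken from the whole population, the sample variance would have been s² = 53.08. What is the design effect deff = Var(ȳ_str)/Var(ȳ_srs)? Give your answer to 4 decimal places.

Var(ȳ_str) = Σ Wₕ²(1−fₕ)sₕ²/nₕ with Wₕ = Nₕ/6128:
  Very large: (3965/6128)²·(1−739/3965)·47.67/739 = 0.021972059
  Medium: (2163/6128)²·(1−33/2163)·5.792/33 = 0.02153343
  → Var(ȳ_str) = 0.043505489.
Var(ȳ_srs) = (1 − 772/6128)·53.08/772 = 0.060094597.
deff = 0.043505489 / 0.060094597 = 0.7240.

0.7240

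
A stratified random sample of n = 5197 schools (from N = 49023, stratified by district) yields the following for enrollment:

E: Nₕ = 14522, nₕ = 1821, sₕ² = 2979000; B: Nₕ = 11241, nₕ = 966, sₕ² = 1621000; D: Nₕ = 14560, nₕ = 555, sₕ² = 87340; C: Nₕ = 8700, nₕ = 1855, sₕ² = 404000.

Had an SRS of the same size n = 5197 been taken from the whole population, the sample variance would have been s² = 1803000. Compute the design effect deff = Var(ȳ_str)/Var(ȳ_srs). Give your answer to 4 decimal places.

Var(ȳ_str) = Σ Wₕ²(1−fₕ)sₕ²/nₕ with Wₕ = Nₕ/49023:
  E: (14522/49023)²·(1−1821/14522)·2979000/1821 = 125.55243
  B: (11241/49023)²·(1−966/11241)·1621000/966 = 80.647869
  D: (14560/49023)²·(1−555/14560)·87340/555 = 13.352572
  C: (8700/49023)²·(1−1855/8700)·404000/1855 = 5.3967262
  → Var(ȳ_str) = 224.9496.
Var(ȳ_srs) = (1 − 5197/49023)·1803000/5197 = 310.15227.
deff = 224.9496 / 310.15227 = 0.7253.

0.7253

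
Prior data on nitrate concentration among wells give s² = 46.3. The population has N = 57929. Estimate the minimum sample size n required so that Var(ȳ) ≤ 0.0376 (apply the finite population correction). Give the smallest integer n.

1206

Without fpc, n₀ = s²/D = 46.3/0.0376 = 1231.3830.
With fpc, (1 − n/N)·s²/n ≤ D requires n ≥ n₀/(1 + n₀/N) = 1231.3830/(1 + 1231.3830/57929) = 1205.7526.
Rounding up, n = 1206.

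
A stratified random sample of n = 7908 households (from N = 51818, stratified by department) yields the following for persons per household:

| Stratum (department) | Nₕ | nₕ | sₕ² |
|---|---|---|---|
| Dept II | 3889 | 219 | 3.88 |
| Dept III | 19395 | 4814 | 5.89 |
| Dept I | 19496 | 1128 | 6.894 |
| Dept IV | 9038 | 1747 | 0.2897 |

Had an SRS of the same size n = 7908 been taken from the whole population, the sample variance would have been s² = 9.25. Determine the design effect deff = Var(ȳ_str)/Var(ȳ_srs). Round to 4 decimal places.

1.0515

Var(ȳ_str) = Σ Wₕ²(1−fₕ)sₕ²/nₕ with Wₕ = Nₕ/51818:
  Dept II: (3889/51818)²·(1−219/3889)·3.88/219 = 9.417385 × 10^-5
  Dept III: (19395/51818)²·(1−4814/19395)·5.89/4814 = 1.2886204 × 10^-4
  Dept I: (19496/51818)²·(1−1128/19496)·6.894/1128 = 8.1509508 × 10^-4
  Dept IV: (9038/51818)²·(1−1747/9038)·0.2897/1747 = 4.0696188 × 10^-6
  → Var(ȳ_str) = 0.0010422006.
Var(ȳ_srs) = (1 − 7908/51818)·9.25/7908 = 9.9119217 × 10^-4.
deff = 0.0010422006 / (9.9119217 × 10^-4) = 1.0515.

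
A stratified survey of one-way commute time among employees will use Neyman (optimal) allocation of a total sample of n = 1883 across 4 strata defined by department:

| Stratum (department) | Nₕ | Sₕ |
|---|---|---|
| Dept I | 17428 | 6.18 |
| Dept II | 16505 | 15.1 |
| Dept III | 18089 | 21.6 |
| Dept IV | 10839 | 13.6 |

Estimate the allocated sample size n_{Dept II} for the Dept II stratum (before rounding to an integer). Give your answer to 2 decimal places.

Neyman allocation: nₕ = n·NₕSₕ / Σⱼ NⱼSⱼ.
Σ NⱼSⱼ = 17428·6.18 + 16505·15.1 + 18089·21.6 + 10839·13.6 = 895063.34.
n_{Dept II} = 1883·16505·15.1 / 895063.34 = 524.31.

524.31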